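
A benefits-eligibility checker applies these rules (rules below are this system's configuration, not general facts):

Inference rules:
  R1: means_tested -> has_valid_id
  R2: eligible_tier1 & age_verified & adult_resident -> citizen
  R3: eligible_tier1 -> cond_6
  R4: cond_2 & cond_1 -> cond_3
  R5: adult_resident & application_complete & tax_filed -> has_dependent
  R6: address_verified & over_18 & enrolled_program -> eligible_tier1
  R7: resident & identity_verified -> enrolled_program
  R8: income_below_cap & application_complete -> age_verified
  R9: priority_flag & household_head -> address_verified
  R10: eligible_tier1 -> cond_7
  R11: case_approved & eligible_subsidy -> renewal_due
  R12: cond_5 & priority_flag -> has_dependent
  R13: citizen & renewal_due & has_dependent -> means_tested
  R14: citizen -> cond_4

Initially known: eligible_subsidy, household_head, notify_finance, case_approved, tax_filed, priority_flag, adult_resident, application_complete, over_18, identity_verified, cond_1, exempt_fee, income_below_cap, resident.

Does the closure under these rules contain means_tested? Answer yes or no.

yes

[1] R5 [adult_resident & application_complete & tax_filed -> has_dependent]; R7 [resident & identity_verified -> enrolled_program]; R8 [income_below_cap & application_complete -> age_verified]; R9 [priority_flag & household_head -> address_verified]; R11 [case_approved & eligible_subsidy -> renewal_due]. ⇒ new: has_dependent, enrolled_program, age_verified, address_verified, renewal_due.
[2] R6 [address_verified & over_18 & enrolled_program -> eligible_tier1]. ⇒ new: eligible_tier1.
[3] R2 [eligible_tier1 & age_verified & adult_resident -> citizen]; R3 [eligible_tier1 -> cond_6]; R10 [eligible_tier1 -> cond_7]. ⇒ new: citizen, cond_6, cond_7.
[4] R13 [citizen & renewal_due & has_dependent -> means_tested]; R14 [citizen -> cond_4]. ⇒ new: means_tested, cond_4.
[5] R1 [means_tested -> has_valid_id]. ⇒ new: has_valid_id.
means_tested appears in round 4, so it is derivable.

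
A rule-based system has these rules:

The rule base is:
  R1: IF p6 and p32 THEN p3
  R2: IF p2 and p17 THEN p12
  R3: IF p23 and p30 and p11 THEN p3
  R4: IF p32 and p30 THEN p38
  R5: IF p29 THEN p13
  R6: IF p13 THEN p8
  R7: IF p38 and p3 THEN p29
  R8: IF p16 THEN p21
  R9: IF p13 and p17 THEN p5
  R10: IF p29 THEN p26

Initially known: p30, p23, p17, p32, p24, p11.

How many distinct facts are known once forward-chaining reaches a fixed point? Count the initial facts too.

13

Round 1 fires R3, R4, giving p3, p38.
Round 2 fires R7, giving p29.
Round 3 fires R5, R10, giving p13, p26.
Round 4 fires R6, R9, giving p8, p5.
Closure: {p11, p13, p17, p23, p24, p26, p29, p3, p30, p32, p38, p5, p8} — 13 facts.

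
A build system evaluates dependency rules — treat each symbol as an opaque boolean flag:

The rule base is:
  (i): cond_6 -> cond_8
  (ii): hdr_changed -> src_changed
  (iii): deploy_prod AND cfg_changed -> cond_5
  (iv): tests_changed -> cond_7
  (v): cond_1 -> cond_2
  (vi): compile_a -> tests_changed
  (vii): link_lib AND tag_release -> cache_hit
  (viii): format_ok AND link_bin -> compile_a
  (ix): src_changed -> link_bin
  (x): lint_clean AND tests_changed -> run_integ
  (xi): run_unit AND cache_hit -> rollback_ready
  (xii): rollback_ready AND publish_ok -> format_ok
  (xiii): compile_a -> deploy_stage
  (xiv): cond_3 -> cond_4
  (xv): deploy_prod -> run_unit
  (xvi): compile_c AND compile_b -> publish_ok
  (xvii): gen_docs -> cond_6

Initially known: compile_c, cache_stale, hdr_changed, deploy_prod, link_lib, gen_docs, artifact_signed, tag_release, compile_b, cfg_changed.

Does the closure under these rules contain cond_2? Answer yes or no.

no

Round 1 — (ii), (iii), (vii), (xv), (xvi), (xvii), derive src_changed, cond_5, cache_hit, run_unit, publish_ok, cond_6.
Round 2 — (i), (ix), (xi), derive cond_8, link_bin, rollback_ready.
Round 3 — (xii), derive format_ok.
Round 4 — (viii), derive compile_a.
Round 5 — (vi), (xiii), derive tests_changed, deploy_stage.
Round 6 — (iv), derive cond_7.
Fixed point reached. cond_2 is concluded only by (v); (v) needs cond_1 (never derived).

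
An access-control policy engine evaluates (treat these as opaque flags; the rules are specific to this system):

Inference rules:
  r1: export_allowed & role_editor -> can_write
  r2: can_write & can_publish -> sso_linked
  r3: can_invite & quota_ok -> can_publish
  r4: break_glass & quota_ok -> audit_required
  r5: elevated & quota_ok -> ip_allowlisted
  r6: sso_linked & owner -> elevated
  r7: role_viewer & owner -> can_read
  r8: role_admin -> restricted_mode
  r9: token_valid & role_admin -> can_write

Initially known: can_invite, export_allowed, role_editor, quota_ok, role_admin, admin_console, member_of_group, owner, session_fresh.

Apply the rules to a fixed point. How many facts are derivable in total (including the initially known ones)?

15

Round 1: r1 [export_allowed & role_editor -> can_write]; r3 [can_invite & quota_ok -> can_publish]; r8 [role_admin -> restricted_mode]. Adds can_write, can_publish, restricted_mode.
Round 2: r2 [can_write & can_publish -> sso_linked]. Adds sso_linked.
Round 3: r6 [sso_linked & owner -> elevated]. Adds elevated.
Round 4: r5 [elevated & quota_ok -> ip_allowlisted]. Adds ip_allowlisted.
Closure: {admin_console, can_invite, can_publish, can_write, elevated, export_allowed, ip_allowlisted, member_of_group, owner, quota_ok, restricted_mode, role_admin, role_editor, session_fresh, sso_linked} — 15 facts.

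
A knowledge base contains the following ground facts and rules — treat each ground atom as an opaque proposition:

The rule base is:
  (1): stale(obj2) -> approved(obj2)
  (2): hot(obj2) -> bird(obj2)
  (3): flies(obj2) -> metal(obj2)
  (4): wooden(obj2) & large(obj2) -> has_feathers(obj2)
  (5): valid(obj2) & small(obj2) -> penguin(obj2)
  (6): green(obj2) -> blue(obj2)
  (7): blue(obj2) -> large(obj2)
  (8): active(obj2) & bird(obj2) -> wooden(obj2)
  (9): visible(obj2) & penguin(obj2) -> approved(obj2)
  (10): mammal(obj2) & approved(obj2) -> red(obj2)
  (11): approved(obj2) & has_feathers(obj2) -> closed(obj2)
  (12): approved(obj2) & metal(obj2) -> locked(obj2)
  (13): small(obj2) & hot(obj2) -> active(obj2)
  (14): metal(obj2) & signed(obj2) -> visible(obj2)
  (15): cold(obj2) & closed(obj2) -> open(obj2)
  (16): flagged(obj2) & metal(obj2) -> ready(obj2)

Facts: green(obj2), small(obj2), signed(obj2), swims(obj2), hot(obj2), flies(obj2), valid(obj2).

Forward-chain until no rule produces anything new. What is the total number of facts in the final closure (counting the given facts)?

19

Round 1 — (2), (3), (5), (6), (13), derive bird(obj2), metal(obj2), penguin(obj2), blue(obj2), active(obj2).
Round 2 — (7), (8), (14), derive large(obj2), wooden(obj2), visible(obj2).
Round 3 — (4), (9), derive has_feathers(obj2), approved(obj2).
Round 4 — (11), (12), derive closed(obj2), locked(obj2).
Closure: {active(obj2), approved(obj2), bird(obj2), blue(obj2), closed(obj2), flies(obj2), green(obj2), has_feathers(obj2), hot(obj2), large(obj2), locked(obj2), metal(obj2), penguin(obj2), signed(obj2), small(obj2), swims(obj2), valid(obj2), visible(obj2), wooden(obj2)} — 19 facts.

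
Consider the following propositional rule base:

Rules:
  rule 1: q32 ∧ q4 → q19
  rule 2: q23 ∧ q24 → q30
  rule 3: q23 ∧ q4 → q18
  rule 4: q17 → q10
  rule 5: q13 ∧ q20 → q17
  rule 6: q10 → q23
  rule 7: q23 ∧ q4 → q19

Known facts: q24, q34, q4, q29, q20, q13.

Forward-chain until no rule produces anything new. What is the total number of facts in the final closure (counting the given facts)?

12

Round 1: rule 5 [q13 ∧ q20 → q17]. New: q17.
Round 2: rule 4 [q17 → q10]. New: q10.
Round 3: rule 6 [q10 → q23]. New: q23.
Round 4: rule 2 [q23 ∧ q24 → q30]; rule 3 [q23 ∧ q4 → q18]; rule 7 [q23 ∧ q4 → q19]. New: q30, q18, q19.
Closure: {q10, q13, q17, q18, q19, q20, q23, q24, q29, q30, q34, q4} — 12 facts.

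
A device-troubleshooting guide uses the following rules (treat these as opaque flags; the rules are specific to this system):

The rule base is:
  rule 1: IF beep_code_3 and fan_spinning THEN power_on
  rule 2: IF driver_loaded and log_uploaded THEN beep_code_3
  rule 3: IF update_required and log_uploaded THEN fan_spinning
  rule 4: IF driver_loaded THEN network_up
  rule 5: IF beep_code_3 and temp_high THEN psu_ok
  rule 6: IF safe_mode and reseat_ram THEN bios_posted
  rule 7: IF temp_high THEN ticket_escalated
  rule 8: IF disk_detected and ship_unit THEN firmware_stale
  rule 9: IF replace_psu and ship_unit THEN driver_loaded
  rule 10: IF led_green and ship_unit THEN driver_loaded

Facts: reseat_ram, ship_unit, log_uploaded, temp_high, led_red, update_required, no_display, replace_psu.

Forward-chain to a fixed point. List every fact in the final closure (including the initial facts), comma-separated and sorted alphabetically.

[1] rule 3 [IF update_required and log_uploaded THEN fan_spinning]; rule 7 [IF temp_high THEN ticket_escalated]; rule 9 [IF replace_psu and ship_unit THEN driver_loaded]. ⇒ new: fan_spinning, ticket_escalated, driver_loaded.
[2] rule 2 [IF driver_loaded and log_uploaded THEN beep_code_3]; rule 4 [IF driver_loaded THEN network_up]. ⇒ new: beep_code_3, network_up.
[3] rule 1 [IF beep_code_3 and fan_spinning THEN power_on]; rule 5 [IF beep_code_3 and temp_high THEN psu_ok]. ⇒ new: power_on, psu_ok.

beep_code_3, driver_loaded, fan_spinning, led_red, log_uploaded, network_up, no_display, power_on, psu_ok, replace_psu, reseat_ram, ship_unit, temp_high, ticket_escalated, update_required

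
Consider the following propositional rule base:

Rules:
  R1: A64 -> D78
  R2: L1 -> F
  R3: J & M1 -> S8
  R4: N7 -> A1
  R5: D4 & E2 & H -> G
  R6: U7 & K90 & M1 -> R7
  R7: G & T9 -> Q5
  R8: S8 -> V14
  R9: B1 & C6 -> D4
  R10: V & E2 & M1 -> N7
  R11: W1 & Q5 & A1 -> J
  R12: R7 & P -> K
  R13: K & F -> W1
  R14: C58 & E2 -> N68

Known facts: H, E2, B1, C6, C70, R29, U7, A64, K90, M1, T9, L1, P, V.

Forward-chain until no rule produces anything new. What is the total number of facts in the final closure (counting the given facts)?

27

[1] R1 [A64 -> D78]; R2 [L1 -> F]; R6 [U7 & K90 & M1 -> R7]; R9 [B1 & C6 -> D4]; R10 [V & E2 & M1 -> N7]. ⇒ new: D78, F, R7, D4, N7.
[2] R4 [N7 -> A1]; R5 [D4 & E2 & H -> G]; R12 [R7 & P -> K]. ⇒ new: A1, G, K.
[3] R7 [G & T9 -> Q5]; R13 [K & F -> W1]. ⇒ new: Q5, W1.
[4] R11 [W1 & Q5 & A1 -> J]. ⇒ new: J.
[5] R3 [J & M1 -> S8]. ⇒ new: S8.
[6] R8 [S8 -> V14]. ⇒ new: V14.
Closure: {A1, A64, B1, C6, C70, D4, D78, E2, F, G, H, J, K, K90, L1, M1, N7, P, Q5, R29, R7, S8, T9, U7, V, V14, W1} — 27 facts.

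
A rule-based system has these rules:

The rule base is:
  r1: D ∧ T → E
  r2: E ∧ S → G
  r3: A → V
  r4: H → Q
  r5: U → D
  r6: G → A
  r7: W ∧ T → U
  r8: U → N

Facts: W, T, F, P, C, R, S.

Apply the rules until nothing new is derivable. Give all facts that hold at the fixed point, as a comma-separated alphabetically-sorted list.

[1] r7 [W ∧ T → U]. ⇒ new: U.
[2] r5 [U → D]; r8 [U → N]. ⇒ new: D, N.
[3] r1 [D ∧ T → E]. ⇒ new: E.
[4] r2 [E ∧ S → G]. ⇒ new: G.
[5] r6 [G → A]. ⇒ new: A.
[6] r3 [A → V]. ⇒ new: V.

A, C, D, E, F, G, N, P, R, S, T, U, V, W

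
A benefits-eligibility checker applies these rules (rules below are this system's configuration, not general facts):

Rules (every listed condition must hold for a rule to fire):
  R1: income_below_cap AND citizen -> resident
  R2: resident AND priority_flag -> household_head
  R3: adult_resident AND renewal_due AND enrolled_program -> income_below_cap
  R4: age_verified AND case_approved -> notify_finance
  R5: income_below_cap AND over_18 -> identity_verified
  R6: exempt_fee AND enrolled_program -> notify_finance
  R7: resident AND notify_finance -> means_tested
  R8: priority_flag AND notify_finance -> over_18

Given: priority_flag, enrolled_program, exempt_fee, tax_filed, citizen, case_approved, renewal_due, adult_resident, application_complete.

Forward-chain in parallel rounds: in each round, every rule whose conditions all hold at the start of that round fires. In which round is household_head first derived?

Round 1 — R3, R6, derive income_below_cap, notify_finance.
Round 2 — R1, R8, derive resident, over_18.
Round 3 — R2, R5, R7, derive household_head, identity_verified, means_tested.
household_head first appears in round 3.

3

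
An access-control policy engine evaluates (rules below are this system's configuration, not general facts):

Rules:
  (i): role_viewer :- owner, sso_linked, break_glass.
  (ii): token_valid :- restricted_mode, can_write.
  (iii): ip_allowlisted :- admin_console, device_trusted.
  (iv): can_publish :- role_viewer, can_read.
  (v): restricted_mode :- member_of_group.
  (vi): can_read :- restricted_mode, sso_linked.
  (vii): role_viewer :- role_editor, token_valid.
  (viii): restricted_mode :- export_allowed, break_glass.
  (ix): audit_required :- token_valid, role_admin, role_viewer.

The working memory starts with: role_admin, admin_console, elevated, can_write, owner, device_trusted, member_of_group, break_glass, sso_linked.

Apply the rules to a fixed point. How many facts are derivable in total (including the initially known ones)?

16

Round 1: (i) [role_viewer :- owner, sso_linked, break_glass.]; (iii) [ip_allowlisted :- admin_console, device_trusted.]; (v) [restricted_mode :- member_of_group.]. New: role_viewer, ip_allowlisted, restricted_mode.
Round 2: (ii) [token_valid :- restricted_mode, can_write.]; (vi) [can_read :- restricted_mode, sso_linked.]. New: token_valid, can_read.
Round 3: (iv) [can_publish :- role_viewer, can_read.]; (ix) [audit_required :- token_valid, role_admin, role_viewer.]. New: can_publish, audit_required.
Closure: {admin_console, audit_required, break_glass, can_publish, can_read, can_write, device_trusted, elevated, ip_allowlisted, member_of_group, owner, restricted_mode, role_admin, role_viewer, sso_linked, token_valid} — 16 facts.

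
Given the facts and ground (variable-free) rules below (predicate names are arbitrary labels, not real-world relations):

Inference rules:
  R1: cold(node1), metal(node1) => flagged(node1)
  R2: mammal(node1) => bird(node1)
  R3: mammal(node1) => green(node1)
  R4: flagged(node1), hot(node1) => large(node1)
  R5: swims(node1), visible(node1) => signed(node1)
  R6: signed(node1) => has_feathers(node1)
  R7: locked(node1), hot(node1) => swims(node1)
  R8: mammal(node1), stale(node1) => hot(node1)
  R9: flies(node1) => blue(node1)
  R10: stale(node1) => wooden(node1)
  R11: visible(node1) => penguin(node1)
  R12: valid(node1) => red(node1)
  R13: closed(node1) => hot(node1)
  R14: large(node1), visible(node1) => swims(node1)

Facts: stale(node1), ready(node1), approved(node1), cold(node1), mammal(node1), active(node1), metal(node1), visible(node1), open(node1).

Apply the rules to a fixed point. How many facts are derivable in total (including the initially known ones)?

19

[1] R1 [cold(node1), metal(node1) => flagged(node1)]; R2 [mammal(node1) => bird(node1)]; R3 [mammal(node1) => green(node1)]; R8 [mammal(node1), stale(node1) => hot(node1)]; R10 [stale(node1) => wooden(node1)]; R11 [visible(node1) => penguin(node1)]. ⇒ new: flagged(node1), bird(node1), green(node1), hot(node1), wooden(node1), penguin(node1).
[2] R4 [flagged(node1), hot(node1) => large(node1)]. ⇒ new: large(node1).
[3] R14 [large(node1), visible(node1) => swims(node1)]. ⇒ new: swims(node1).
[4] R5 [swims(node1), visible(node1) => signed(node1)]. ⇒ new: signed(node1).
[5] R6 [signed(node1) => has_feathers(node1)]. ⇒ new: has_feathers(node1).
Closure: {active(node1), approved(node1), bird(node1), cold(node1), flagged(node1), green(node1), has_feathers(node1), hot(node1), large(node1), mammal(node1), metal(node1), open(node1), penguin(node1), ready(node1), signed(node1), stale(node1), swims(node1), visible(node1), wooden(node1)} — 19 facts.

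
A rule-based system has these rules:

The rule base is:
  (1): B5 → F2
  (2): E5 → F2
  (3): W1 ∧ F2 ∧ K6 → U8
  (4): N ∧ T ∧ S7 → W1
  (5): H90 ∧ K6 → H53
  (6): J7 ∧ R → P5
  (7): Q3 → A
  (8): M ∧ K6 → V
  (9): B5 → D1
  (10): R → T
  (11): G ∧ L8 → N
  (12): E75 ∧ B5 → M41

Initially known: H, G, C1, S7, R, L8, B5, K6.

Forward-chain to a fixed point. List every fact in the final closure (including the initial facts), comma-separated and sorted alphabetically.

Round 1 fires (1), (9), (10), (11), giving F2, D1, T, N.
Round 2 fires (4), giving W1.
Round 3 fires (3), giving U8.

B5, C1, D1, F2, G, H, K6, L8, N, R, S7, T, U8, W1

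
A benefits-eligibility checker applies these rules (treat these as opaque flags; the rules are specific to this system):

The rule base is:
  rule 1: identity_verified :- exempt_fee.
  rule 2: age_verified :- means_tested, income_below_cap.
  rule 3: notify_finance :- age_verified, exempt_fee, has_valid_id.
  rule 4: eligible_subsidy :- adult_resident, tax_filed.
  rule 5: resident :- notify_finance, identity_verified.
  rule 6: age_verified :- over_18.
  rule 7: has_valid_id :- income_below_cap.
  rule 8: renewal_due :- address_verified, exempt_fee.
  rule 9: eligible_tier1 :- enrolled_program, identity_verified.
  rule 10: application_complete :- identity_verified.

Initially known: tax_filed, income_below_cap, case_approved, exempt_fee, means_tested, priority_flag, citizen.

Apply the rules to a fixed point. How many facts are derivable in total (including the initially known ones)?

Round 1 — rule 1, rule 2, rule 7, derive identity_verified, age_verified, has_valid_id.
Round 2 — rule 3, rule 10, derive notify_finance, application_complete.
Round 3 — rule 5, derive resident.
Closure: {age_verified, application_complete, case_approved, citizen, exempt_fee, has_valid_id, identity_verified, income_below_cap, means_tested, notify_finance, priority_flag, resident, tax_filed} — 13 facts.

13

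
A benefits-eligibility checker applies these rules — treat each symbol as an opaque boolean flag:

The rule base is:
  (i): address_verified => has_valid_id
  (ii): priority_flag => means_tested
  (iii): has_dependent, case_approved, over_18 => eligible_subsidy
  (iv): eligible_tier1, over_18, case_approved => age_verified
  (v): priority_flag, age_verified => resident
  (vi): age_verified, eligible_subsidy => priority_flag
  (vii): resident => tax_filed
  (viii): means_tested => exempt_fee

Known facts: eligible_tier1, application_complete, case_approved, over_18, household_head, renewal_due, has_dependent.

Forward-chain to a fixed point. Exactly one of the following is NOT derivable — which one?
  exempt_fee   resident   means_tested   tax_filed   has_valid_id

has_valid_id

Round 1: (iii) [has_dependent, case_approved, over_18 => eligible_subsidy]; (iv) [eligible_tier1, over_18, case_approved => age_verified]. New: eligible_subsidy, age_verified.
Round 2: (vi) [age_verified, eligible_subsidy => priority_flag]. New: priority_flag.
Round 3: (ii) [priority_flag => means_tested]; (v) [priority_flag, age_verified => resident]. New: means_tested, resident.
Round 4: (vii) [resident => tax_filed]; (viii) [means_tested => exempt_fee]. New: tax_filed, exempt_fee.
Derived: exempt_fee (round 4), resident (round 3), means_tested (round 3), tax_filed (round 4). has_valid_id never appears in any round.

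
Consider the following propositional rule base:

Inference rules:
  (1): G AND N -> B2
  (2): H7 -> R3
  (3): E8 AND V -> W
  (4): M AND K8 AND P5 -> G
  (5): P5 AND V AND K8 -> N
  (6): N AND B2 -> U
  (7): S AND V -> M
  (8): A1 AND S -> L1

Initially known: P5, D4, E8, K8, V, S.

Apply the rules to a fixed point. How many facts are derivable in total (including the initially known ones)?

12

[1] (3) [E8 AND V -> W]; (5) [P5 AND V AND K8 -> N]; (7) [S AND V -> M]. ⇒ new: W, N, M.
[2] (4) [M AND K8 AND P5 -> G]. ⇒ new: G.
[3] (1) [G AND N -> B2]. ⇒ new: B2.
[4] (6) [N AND B2 -> U]. ⇒ new: U.
Closure: {B2, D4, E8, G, K8, M, N, P5, S, U, V, W} — 12 facts.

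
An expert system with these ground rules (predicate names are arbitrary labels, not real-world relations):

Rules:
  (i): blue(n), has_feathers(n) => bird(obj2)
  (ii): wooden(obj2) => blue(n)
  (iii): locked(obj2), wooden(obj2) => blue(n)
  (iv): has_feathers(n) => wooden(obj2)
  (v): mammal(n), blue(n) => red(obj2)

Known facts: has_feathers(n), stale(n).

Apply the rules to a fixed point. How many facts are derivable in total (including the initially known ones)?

[1] (iv) [has_feathers(n) => wooden(obj2)]. ⇒ new: wooden(obj2).
[2] (ii) [wooden(obj2) => blue(n)]. ⇒ new: blue(n).
[3] (i) [blue(n), has_feathers(n) => bird(obj2)]. ⇒ new: bird(obj2).
Closure: {bird(obj2), blue(n), has_feathers(n), stale(n), wooden(obj2)} — 5 facts.

5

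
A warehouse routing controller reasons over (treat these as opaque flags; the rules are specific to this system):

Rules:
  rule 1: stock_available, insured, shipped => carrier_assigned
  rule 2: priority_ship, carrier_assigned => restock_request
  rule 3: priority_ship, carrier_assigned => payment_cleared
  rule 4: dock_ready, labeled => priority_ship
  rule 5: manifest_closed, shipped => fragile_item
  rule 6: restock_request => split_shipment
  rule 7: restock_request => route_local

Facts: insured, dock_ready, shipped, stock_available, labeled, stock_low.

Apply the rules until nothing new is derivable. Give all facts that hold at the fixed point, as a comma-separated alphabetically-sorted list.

carrier_assigned, dock_ready, insured, labeled, payment_cleared, priority_ship, restock_request, route_local, shipped, split_shipment, stock_available, stock_low

Round 1: rule 1 [stock_available, insured, shipped => carrier_assigned]; rule 4 [dock_ready, labeled => priority_ship]. New: carrier_assigned, priority_ship.
Round 2: rule 2 [priority_ship, carrier_assigned => restock_request]; rule 3 [priority_ship, carrier_assigned => payment_cleared]. New: restock_request, payment_cleared.
Round 3: rule 6 [restock_request => split_shipment]; rule 7 [restock_request => route_local]. New: split_shipment, route_local.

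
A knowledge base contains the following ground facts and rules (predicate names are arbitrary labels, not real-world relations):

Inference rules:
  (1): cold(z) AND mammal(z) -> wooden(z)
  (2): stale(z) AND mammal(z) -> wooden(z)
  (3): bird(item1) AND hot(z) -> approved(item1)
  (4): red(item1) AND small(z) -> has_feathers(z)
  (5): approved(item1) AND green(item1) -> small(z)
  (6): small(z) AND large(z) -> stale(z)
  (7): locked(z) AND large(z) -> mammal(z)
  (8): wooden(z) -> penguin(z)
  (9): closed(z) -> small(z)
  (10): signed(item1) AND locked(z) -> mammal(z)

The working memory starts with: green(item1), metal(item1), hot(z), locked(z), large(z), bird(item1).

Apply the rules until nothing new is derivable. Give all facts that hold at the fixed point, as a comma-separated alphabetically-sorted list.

approved(item1), bird(item1), green(item1), hot(z), large(z), locked(z), mammal(z), metal(item1), penguin(z), small(z), stale(z), wooden(z)

Round 1: (3) [bird(item1) AND hot(z) -> approved(item1)]; (7) [locked(z) AND large(z) -> mammal(z)]. Adds approved(item1), mammal(z).
Round 2: (5) [approved(item1) AND green(item1) -> small(z)]. Adds small(z).
Round 3: (6) [small(z) AND large(z) -> stale(z)]. Adds stale(z).
Round 4: (2) [stale(z) AND mammal(z) -> wooden(z)]. Adds wooden(z).
Round 5: (8) [wooden(z) -> penguin(z)]. Adds penguin(z).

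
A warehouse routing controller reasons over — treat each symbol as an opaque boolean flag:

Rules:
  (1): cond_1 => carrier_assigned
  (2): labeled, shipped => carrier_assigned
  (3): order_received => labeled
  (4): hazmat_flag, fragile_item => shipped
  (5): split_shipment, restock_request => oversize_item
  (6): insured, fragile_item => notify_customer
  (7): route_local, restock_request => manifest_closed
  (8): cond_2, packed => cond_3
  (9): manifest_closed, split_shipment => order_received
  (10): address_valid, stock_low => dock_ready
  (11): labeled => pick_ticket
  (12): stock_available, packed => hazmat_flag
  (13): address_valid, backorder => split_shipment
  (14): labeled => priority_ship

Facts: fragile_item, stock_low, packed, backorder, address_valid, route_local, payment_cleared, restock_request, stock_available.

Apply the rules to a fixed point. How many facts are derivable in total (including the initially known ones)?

20

Round 1 fires (7), (10), (12), (13), giving manifest_closed, dock_ready, hazmat_flag, split_shipment.
Round 2 fires (4), (5), (9), giving shipped, oversize_item, order_received.
Round 3 fires (3), giving labeled.
Round 4 fires (2), (11), (14), giving carrier_assigned, pick_ticket, priority_ship.
Closure: {address_valid, backorder, carrier_assigned, dock_ready, fragile_item, hazmat_flag, labeled, manifest_closed, order_received, oversize_item, packed, payment_cleared, pick_ticket, priority_ship, restock_request, route_local, shipped, split_shipment, stock_available, stock_low} — 20 facts.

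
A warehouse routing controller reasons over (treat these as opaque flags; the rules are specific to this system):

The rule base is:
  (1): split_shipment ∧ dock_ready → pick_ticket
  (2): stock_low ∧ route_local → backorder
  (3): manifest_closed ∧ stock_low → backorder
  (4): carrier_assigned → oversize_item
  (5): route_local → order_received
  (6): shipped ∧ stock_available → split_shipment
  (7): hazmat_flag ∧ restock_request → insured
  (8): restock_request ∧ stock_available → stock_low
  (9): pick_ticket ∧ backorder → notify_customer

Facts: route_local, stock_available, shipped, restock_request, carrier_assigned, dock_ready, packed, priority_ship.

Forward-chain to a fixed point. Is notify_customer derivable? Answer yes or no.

yes

Round 1 fires (4), (5), (6), (8), giving oversize_item, order_received, split_shipment, stock_low.
Round 2 fires (1), (2), giving pick_ticket, backorder.
Round 3 fires (9), giving notify_customer.
notify_customer appears in round 3, so it is derivable.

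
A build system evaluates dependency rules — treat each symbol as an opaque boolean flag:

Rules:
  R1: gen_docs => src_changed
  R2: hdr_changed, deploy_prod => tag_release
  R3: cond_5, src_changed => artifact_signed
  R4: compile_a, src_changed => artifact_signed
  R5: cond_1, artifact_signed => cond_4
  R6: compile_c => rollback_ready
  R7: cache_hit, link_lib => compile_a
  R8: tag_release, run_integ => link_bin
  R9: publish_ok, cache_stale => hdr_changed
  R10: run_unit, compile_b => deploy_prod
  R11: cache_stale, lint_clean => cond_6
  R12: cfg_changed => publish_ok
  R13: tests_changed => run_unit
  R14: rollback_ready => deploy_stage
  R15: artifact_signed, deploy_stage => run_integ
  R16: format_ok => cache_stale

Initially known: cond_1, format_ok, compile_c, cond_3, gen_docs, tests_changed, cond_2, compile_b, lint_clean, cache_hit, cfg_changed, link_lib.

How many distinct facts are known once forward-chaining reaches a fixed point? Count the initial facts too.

Round 1: R1 [gen_docs => src_changed]; R6 [compile_c => rollback_ready]; R7 [cache_hit, link_lib => compile_a]; R12 [cfg_changed => publish_ok]; R13 [tests_changed => run_unit]; R16 [format_ok => cache_stale]. New: src_changed, rollback_ready, compile_a, publish_ok, run_unit, cache_stale.
Round 2: R4 [compile_a, src_changed => artifact_signed]; R9 [publish_ok, cache_stale => hdr_changed]; R10 [run_unit, compile_b => deploy_prod]; R11 [cache_stale, lint_clean => cond_6]; R14 [rollback_ready => deploy_stage]. New: artifact_signed, hdr_changed, deploy_prod, cond_6, deploy_stage.
Round 3: R2 [hdr_changed, deploy_prod => tag_release]; R5 [cond_1, artifact_signed => cond_4]; R15 [artifact_signed, deploy_stage => run_integ]. New: tag_release, cond_4, run_integ.
Round 4: R8 [tag_release, run_integ => link_bin]. New: link_bin.
Closure: {artifact_signed, cache_hit, cache_stale, cfg_changed, compile_a, compile_b, compile_c, cond_1, cond_2, cond_3, cond_4, cond_6, deploy_prod, deploy_stage, format_ok, gen_docs, hdr_changed, link_bin, link_lib, lint_clean, publish_ok, rollback_ready, run_integ, run_unit, src_changed, tag_release, tests_changed} — 27 facts.

27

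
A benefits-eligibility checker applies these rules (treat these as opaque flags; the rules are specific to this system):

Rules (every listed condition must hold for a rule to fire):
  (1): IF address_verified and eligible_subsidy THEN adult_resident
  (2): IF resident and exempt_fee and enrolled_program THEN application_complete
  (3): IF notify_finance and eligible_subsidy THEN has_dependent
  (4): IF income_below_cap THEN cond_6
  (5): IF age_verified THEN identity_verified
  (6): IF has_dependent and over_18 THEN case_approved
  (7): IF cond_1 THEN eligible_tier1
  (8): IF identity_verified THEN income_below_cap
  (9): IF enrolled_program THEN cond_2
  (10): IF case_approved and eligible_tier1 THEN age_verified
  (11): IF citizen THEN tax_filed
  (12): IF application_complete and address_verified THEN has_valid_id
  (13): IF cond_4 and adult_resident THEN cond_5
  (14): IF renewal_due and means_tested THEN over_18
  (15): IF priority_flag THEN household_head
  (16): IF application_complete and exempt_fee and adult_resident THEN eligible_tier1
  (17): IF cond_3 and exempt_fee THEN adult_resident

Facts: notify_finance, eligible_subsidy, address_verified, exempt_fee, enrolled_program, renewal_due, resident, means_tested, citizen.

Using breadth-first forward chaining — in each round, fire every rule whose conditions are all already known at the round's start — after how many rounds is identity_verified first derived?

4

Round 1 — (1), (2), (3), (9), (11), (14), derive adult_resident, application_complete, has_dependent, cond_2, tax_filed, over_18.
Round 2 — (6), (12), (16), derive case_approved, has_valid_id, eligible_tier1.
Round 3 — (10), derive age_verified.
Round 4 — (5), derive identity_verified.
identity_verified first appears in round 4.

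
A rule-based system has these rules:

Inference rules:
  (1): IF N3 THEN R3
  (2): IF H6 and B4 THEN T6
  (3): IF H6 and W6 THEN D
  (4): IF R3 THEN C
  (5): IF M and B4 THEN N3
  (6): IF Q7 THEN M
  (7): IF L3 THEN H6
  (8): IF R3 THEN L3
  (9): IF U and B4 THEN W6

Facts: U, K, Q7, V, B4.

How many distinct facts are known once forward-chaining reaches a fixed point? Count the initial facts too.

Round 1 — (6), (9), derive M, W6.
Round 2 — (5), derive N3.
Round 3 — (1), derive R3.
Round 4 — (4), (8), derive C, L3.
Round 5 — (7), derive H6.
Round 6 — (2), (3), derive T6, D.
Closure: {B4, C, D, H6, K, L3, M, N3, Q7, R3, T6, U, V, W6} — 14 facts.

14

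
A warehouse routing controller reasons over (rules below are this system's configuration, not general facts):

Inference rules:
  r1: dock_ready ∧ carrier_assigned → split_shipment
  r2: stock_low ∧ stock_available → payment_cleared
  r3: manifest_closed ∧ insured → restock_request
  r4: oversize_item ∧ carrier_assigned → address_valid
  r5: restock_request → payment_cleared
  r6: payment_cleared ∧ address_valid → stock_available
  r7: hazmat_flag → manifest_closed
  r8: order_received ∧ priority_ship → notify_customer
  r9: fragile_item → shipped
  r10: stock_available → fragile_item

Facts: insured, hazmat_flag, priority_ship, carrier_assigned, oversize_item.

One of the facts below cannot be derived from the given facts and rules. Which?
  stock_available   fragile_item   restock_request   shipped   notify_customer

Round 1: r4 [oversize_item ∧ carrier_assigned → address_valid]; r7 [hazmat_flag → manifest_closed]. New: address_valid, manifest_closed.
Round 2: r3 [manifest_closed ∧ insured → restock_request]. New: restock_request.
Round 3: r5 [restock_request → payment_cleared]. New: payment_cleared.
Round 4: r6 [payment_cleared ∧ address_valid → stock_available]. New: stock_available.
Round 5: r10 [stock_available → fragile_item]. New: fragile_item.
Round 6: r9 [fragile_item → shipped]. New: shipped.
Derived: shipped (round 6), stock_available (round 4), fragile_item (round 5), restock_request (round 2). notify_customer never appears in any round.

notify_customer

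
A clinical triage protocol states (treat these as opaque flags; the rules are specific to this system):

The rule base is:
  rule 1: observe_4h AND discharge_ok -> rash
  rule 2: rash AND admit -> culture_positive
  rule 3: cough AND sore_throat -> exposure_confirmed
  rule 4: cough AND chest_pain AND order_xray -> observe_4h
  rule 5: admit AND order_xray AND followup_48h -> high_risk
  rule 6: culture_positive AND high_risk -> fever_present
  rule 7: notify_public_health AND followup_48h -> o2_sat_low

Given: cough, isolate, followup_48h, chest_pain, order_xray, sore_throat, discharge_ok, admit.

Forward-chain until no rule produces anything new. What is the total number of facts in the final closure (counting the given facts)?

Round 1: rule 3 [cough AND sore_throat -> exposure_confirmed]; rule 4 [cough AND chest_pain AND order_xray -> observe_4h]; rule 5 [admit AND order_xray AND followup_48h -> high_risk]. Adds exposure_confirmed, observe_4h, high_risk.
Round 2: rule 1 [observe_4h AND discharge_ok -> rash]. Adds rash.
Round 3: rule 2 [rash AND admit -> culture_positive]. Adds culture_positive.
Round 4: rule 6 [culture_positive AND high_risk -> fever_present]. Adds fever_present.
Closure: {admit, chest_pain, cough, culture_positive, discharge_ok, exposure_confirmed, fever_present, followup_48h, high_risk, isolate, observe_4h, order_xray, rash, sore_throat} — 14 facts.

14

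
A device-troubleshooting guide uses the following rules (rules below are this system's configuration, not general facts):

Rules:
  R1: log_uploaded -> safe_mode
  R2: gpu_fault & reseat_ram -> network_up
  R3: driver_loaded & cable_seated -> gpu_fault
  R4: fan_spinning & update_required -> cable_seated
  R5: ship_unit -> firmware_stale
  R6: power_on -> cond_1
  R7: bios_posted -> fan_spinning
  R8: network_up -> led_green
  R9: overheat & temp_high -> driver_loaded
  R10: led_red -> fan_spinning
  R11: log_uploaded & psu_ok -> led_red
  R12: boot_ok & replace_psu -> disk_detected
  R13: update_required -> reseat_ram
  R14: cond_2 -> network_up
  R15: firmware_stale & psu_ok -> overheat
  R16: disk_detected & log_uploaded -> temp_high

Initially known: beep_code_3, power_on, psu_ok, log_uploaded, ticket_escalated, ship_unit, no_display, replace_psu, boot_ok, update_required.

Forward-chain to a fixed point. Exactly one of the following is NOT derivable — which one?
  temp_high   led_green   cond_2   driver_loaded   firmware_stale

cond_2

Round 1 — R1, R5, R6, R11, R12, R13, derive safe_mode, firmware_stale, cond_1, led_red, disk_detected, reseat_ram.
Round 2 — R10, R15, R16, derive fan_spinning, overheat, temp_high.
Round 3 — R4, R9, derive cable_seated, driver_loaded.
Round 4 — R3, derive gpu_fault.
Round 5 — R2, derive network_up.
Round 6 — R8, derive led_green.
Derived: temp_high (round 2), led_green (round 6), driver_loaded (round 3), firmware_stale (round 1). cond_2 never appears in any round.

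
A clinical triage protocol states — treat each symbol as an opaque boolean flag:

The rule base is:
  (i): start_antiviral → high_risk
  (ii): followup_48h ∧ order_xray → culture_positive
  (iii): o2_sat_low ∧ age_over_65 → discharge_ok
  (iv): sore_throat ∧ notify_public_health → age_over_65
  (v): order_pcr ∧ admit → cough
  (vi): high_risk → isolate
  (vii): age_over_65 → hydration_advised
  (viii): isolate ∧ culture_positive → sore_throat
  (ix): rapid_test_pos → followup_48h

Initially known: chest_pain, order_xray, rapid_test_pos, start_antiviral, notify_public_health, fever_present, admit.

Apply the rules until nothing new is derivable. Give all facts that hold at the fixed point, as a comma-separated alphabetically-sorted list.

admit, age_over_65, chest_pain, culture_positive, fever_present, followup_48h, high_risk, hydration_advised, isolate, notify_public_health, order_xray, rapid_test_pos, sore_throat, start_antiviral

[1] (i) [start_antiviral → high_risk]; (ix) [rapid_test_pos → followup_48h]. ⇒ new: high_risk, followup_48h.
[2] (ii) [followup_48h ∧ order_xray → culture_positive]; (vi) [high_risk → isolate]. ⇒ new: culture_positive, isolate.
[3] (viii) [isolate ∧ culture_positive → sore_throat]. ⇒ new: sore_throat.
[4] (iv) [sore_throat ∧ notify_public_health → age_over_65]. ⇒ new: age_over_65.
[5] (vii) [age_over_65 → hydration_advised]. ⇒ new: hydration_advised.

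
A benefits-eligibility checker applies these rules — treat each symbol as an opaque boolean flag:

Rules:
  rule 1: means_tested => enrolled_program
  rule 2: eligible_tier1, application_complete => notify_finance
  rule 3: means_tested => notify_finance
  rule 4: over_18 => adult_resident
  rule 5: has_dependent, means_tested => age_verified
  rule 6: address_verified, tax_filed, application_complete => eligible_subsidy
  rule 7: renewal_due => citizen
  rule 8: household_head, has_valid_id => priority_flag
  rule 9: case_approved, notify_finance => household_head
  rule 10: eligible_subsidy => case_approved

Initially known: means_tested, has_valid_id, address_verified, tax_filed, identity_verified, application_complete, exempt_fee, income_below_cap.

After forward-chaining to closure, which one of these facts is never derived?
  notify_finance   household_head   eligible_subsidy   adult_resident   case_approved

adult_resident

Round 1 — rule 1, rule 3, rule 6, derive enrolled_program, notify_finance, eligible_subsidy.
Round 2 — rule 10, derive case_approved.
Round 3 — rule 9, derive household_head.
Round 4 — rule 8, derive priority_flag.
Derived: case_approved (round 2), eligible_subsidy (round 1), notify_finance (round 1), household_head (round 3). adult_resident never appears in any round.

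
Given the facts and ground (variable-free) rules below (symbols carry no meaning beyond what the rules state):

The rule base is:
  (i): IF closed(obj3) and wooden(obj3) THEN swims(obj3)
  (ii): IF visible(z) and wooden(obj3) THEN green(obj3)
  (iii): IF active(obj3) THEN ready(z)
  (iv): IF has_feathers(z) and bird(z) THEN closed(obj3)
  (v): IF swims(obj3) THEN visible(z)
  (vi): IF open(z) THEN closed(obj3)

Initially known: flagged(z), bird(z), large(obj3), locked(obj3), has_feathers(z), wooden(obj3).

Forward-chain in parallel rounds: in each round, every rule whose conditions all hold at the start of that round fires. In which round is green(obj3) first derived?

Round 1 fires (iv), giving closed(obj3).
Round 2 fires (i), giving swims(obj3).
Round 3 fires (v), giving visible(z).
Round 4 fires (ii), giving green(obj3).
green(obj3) first appears in round 4.

4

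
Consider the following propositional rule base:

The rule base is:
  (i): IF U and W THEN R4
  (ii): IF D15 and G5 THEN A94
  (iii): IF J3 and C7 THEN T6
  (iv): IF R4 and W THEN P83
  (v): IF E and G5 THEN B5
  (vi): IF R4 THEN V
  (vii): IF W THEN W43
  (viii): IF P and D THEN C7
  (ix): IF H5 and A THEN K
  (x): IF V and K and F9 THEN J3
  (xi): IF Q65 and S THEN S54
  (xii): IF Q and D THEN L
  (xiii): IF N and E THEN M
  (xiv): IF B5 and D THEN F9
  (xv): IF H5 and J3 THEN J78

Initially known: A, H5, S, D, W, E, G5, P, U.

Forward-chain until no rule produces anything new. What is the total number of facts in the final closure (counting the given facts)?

20

Round 1 — (i), (v), (vii), (viii), (ix), derive R4, B5, W43, C7, K.
Round 2 — (iv), (vi), (xiv), derive P83, V, F9.
Round 3 — (x), derive J3.
Round 4 — (iii), (xv), derive T6, J78.
Closure: {A, B5, C7, D, E, F9, G5, H5, J3, J78, K, P, P83, R4, S, T6, U, V, W, W43} — 20 facts.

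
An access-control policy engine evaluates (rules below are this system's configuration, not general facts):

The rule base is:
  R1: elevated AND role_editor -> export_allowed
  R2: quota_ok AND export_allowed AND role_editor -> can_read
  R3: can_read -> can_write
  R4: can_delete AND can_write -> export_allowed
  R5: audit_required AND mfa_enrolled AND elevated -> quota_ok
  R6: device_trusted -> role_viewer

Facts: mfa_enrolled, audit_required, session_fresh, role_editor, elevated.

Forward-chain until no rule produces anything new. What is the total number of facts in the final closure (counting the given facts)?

9

Round 1: R1 [elevated AND role_editor -> export_allowed]; R5 [audit_required AND mfa_enrolled AND elevated -> quota_ok]. New: export_allowed, quota_ok.
Round 2: R2 [quota_ok AND export_allowed AND role_editor -> can_read]. New: can_read.
Round 3: R3 [can_read -> can_write]. New: can_write.
Closure: {audit_required, can_read, can_write, elevated, export_allowed, mfa_enrolled, quota_ok, role_editor, session_fresh} — 9 facts.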